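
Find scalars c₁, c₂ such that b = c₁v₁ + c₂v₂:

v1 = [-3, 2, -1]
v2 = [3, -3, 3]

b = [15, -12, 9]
c1 = -3, c2 = 2

b = -3·v1 + 2·v2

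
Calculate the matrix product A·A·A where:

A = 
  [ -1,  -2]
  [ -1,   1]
A^3 = 
  [ -3,  -6]
  [ -3,   3]

A² = A·A:
A²[1,1] = (-1)(-1) + (-2)(-1) = 3
A²[1,2] = (-1)(-2) + (-2)(1) = 0
A²[2,1] = (-1)(-1) + (1)(-1) = 0
A²[2,2] = (-1)(-2) + (1)(1) = 3
A² = 
  [  3,   0]
  [  0,   3]

A^3 = A^2·A:
A^3[1,1] = (3)(-1) + (0)(-1) = -3
A^3[1,2] = (3)(-2) + (0)(1) = -6
A^3[2,1] = (0)(-1) + (3)(-1) = -3
A^3[2,2] = (0)(-2) + (3)(1) = 3
A^3 = 
  [ -3,  -6]
  [ -3,   3]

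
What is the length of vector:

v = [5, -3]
5.831

||v||₂ = √((5)² + (-3)²) = √34 = 5.831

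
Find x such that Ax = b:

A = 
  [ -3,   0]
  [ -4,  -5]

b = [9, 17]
Row reduce the augmented matrix [A|b]:
R2 → R2 - (4/3)·R1
REF = 
  [ -3,   0,   9]
  [  0,  -5,   5]

Back-substitution:
x₂ = 5 / (-5) = -1
x₁ = (9 - (0)(-1)) / (-3) = -3

x = [-3, -1]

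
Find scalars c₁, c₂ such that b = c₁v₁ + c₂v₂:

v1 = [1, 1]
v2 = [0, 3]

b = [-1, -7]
c1 = -1, c2 = -2

b = -1·v1 + -2·v2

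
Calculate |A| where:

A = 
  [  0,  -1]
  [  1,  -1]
For a 2×2 matrix, det = ad - bc = (0)(-1) - (-1)(1) = 1

det(A) = 1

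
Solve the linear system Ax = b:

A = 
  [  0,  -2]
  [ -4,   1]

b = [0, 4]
x = [-1, 0]

Row reduce the augmented matrix [A|b]:
Swap R1 ↔ R2
REF = 
  [ -4,   1,   4]
  [  0,  -2,   0]

Back-substitution:
x₂ = 0 / (-2) = 0
x₁ = (4 - (1)(0)) / (-4) = -1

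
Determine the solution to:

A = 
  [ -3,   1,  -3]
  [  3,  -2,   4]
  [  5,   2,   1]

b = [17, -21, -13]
x = [-3, 2, -2]

Row reduce the augmented matrix [A|b]:
R2 → R2 + (1)·R1
R3 → R3 + (5/3)·R1
R3 → R3 + (11/3)·R2
REF = 
  [  -3,    1,   -3,   17]
  [   0,   -1,    1,   -4]
  [   0,    0, -1/3,  2/3]

Back-substitution:
x₃ = (2/3) / (-1/3) = -2
x₂ = (-4 - (1)(-2)) / (-1) = 2
x₁ = (17 - (1)(2) - (-3)(-2)) / (-3) = -3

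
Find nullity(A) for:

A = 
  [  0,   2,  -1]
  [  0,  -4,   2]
nullity(A) = 2

Row reduce:
R2 → R2 + (2)·R1
REF = 
  [  0,   2,  -1]
  [  0,   0,   0]
Pivot columns: 2 → 1 pivot.
rank(A) = 1, so nullity(A) = 3 - 1 = 2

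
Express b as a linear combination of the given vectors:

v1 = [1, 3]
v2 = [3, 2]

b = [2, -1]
c1 = -1, c2 = 1

b = -1·v1 + 1·v2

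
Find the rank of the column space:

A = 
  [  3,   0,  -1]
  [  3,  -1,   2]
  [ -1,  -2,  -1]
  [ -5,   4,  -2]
Row reduce:
R2 → R2 - (1)·R1
R3 → R3 + (1/3)·R1
R4 → R4 + (5/3)·R1
R3 → R3 - (2)·R2
R4 → R4 + (4)·R2
R4 → R4 + (25/22)·R3
REF = 
  [    3,     0,    -1]
  [    0,    -1,     3]
  [    0,     0, -22/3]
  [    0,     0,     0]
Pivot columns: 1, 2, 3 → 3 pivots.
dim(Col(A)) = number of pivot columns = 3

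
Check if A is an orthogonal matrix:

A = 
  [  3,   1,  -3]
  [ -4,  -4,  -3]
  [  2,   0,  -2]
No

AᵀA = 
  [ 29,  19,  -1]
  [ 19,  17,   9]
  [ -1,   9,  22]
≠ I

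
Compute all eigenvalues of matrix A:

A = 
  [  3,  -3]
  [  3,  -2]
tr(A) = 1, det(A) = 3
Characteristic polynomial: λ² - tr(A)λ + det(A) = λ² - λ + 3
λ² - λ + 3 = 0  ⇒  λ = (1 ± √((-1)² - 4·(3)))/2 = (1 ± √(-11))/2
  = (1 + i√11)/2,  (1 - i√11)/2

λ = (1 + i√11)/2, (1 - i√11)/2  (≈ 0.5 + 1.658i, 0.5 - 1.658i)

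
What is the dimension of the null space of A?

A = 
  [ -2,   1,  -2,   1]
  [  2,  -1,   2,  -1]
nullity(A) = 3

Row reduce:
R2 → R2 + (1)·R1
REF = 
  [ -2,   1,  -2,   1]
  [  0,   0,   0,   0]
Pivot columns: 1 → 1 pivot.
rank(A) = 1, so nullity(A) = 4 - 1 = 3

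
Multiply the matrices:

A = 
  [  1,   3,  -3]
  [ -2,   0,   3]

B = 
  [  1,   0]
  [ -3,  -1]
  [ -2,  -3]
AB = 
  [ -2,   6]
  [ -8,  -9]

A is 2×3 and B is 3×2, so AB is 2×2. Each entry is (row of A)·(column of B):
AB[1,1] = (1)(1) + (3)(-3) + (-3)(-2) = -2
AB[1,2] = (1)(0) + (3)(-1) + (-3)(-3) = 6
AB[2,1] = (-2)(1) + (0)(-3) + (3)(-2) = -8
AB[2,2] = (-2)(0) + (0)(-1) + (3)(-3) = -9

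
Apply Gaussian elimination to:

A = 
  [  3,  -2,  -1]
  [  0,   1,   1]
Row operations:
No row operations needed (already in echelon form).

Resulting echelon form:
REF = 
  [  3,  -2,  -1]
  [  0,   1,   1]

Rank = 2 (number of non-zero pivot rows).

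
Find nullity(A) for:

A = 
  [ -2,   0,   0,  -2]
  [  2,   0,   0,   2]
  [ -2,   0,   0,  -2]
nullity(A) = 3

Row reduce:
R2 → R2 + (1)·R1
R3 → R3 - (1)·R1
REF = 
  [ -2,   0,   0,  -2]
  [  0,   0,   0,   0]
  [  0,   0,   0,   0]
Pivot columns: 1 → 1 pivot.
rank(A) = 1, so nullity(A) = 4 - 1 = 3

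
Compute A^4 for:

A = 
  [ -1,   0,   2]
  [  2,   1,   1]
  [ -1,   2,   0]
A² = A·A:
A²[1,1] = (-1)(-1) + (0)(2) + (2)(-1) = -1
A²[1,2] = (-1)(0) + (0)(1) + (2)(2) = 4
A²[1,3] = (-1)(2) + (0)(1) + (2)(0) = -2
A²[2,1] = (2)(-1) + (1)(2) + (1)(-1) = -1
A²[2,2] = (2)(0) + (1)(1) + (1)(2) = 3
A²[2,3] = (2)(2) + (1)(1) + (1)(0) = 5
A²[3,1] = (-1)(-1) + (2)(2) + (0)(-1) = 5
A²[3,2] = (-1)(0) + (2)(1) + (0)(2) = 2
A²[3,3] = (-1)(2) + (2)(1) + (0)(0) = 0
A² = 
  [ -1,   4,  -2]
  [ -1,   3,   5]
  [  5,   2,   0]

A^3 = A^2·A:
A^3[1,1] = (-1)(-1) + (4)(2) + (-2)(-1) = 11
A^3[1,2] = (-1)(0) + (4)(1) + (-2)(2) = 0
A^3[1,3] = (-1)(2) + (4)(1) + (-2)(0) = 2
A^3[2,1] = (-1)(-1) + (3)(2) + (5)(-1) = 2
A^3[2,2] = (-1)(0) + (3)(1) + (5)(2) = 13
A^3[2,3] = (-1)(2) + (3)(1) + (5)(0) = 1
A^3[3,1] = (5)(-1) + (2)(2) + (0)(-1) = -1
A^3[3,2] = (5)(0) + (2)(1) + (0)(2) = 2
A^3[3,3] = (5)(2) + (2)(1) + (0)(0) = 12
A^3 = 
  [ 11,   0,   2]
  [  2,  13,   1]
  [ -1,   2,  12]

A^4 = A^3·A:
A^4[1,1] = (11)(-1) + (0)(2) + (2)(-1) = -13
A^4[1,2] = (11)(0) + (0)(1) + (2)(2) = 4
A^4[1,3] = (11)(2) + (0)(1) + (2)(0) = 22
A^4[2,1] = (2)(-1) + (13)(2) + (1)(-1) = 23
A^4[2,2] = (2)(0) + (13)(1) + (1)(2) = 15
A^4[2,3] = (2)(2) + (13)(1) + (1)(0) = 17
A^4[3,1] = (-1)(-1) + (2)(2) + (12)(-1) = -7
A^4[3,2] = (-1)(0) + (2)(1) + (12)(2) = 26
A^4[3,3] = (-1)(2) + (2)(1) + (12)(0) = 0
A^4 = 
  [-13,   4,  22]
  [ 23,  15,  17]
  [ -7,  26,   0]

Therefore
A^4 = 
  [-13,   4,  22]
  [ 23,  15,  17]
  [ -7,  26,   0]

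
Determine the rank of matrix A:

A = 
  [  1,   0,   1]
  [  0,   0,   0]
Row reduce:
(no row operations needed)
REF = 
  [  1,   0,   1]
  [  0,   0,   0]
Pivot columns: 1 → 1 pivot.

rank(A) = 1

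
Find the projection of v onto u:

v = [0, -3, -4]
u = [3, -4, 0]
proj_u(v) = [36/25, -48/25, 0]

v·u = (0)(3) + (-3)(-4) + (-4)(0) = 12
u·u = (3)² + (-4)² + (0)² = 25
proj_u(v) = (v·u / u·u) × u = (12/25) × u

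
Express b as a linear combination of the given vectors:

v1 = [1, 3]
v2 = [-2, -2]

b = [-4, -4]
c1 = 0, c2 = 2

b = 0·v1 + 2·v2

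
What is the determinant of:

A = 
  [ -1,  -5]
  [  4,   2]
For a 2×2 matrix, det = ad - bc = (-1)(2) - (-5)(4) = 18

det(A) = 18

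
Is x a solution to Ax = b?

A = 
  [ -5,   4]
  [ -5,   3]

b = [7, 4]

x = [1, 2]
No

Ax = [3, 1] ≠ b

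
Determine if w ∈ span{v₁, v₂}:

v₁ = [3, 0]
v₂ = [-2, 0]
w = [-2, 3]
No

Form the augmented matrix and row-reduce:
[v₁|v₂|w] = 
  [  3,  -2,  -2]
  [  0,   0,   3]
(already in echelon form — no row operations needed)

Row 2 reads [0 0 | 3], i.e. 0 = 3, so the system is inconsistent and w ∉ span{v₁, v₂}.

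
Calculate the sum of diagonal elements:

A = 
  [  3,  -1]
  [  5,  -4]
-1

tr(A) = 3 + -4 = -1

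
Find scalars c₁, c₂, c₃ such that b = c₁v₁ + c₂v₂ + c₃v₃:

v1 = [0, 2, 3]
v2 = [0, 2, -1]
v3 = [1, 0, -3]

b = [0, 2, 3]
c1 = 1, c2 = 0, c3 = 0

b = 1·v1 + 0·v2 + 0·v3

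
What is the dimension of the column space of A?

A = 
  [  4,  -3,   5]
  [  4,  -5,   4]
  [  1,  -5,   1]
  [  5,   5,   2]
dim(Col(A)) = 3

Row reduce:
R2 → R2 - (1)·R1
R3 → R3 - (1/4)·R1
R4 → R4 - (5/4)·R1
R3 → R3 - (17/8)·R2
R4 → R4 + (35/8)·R2
R4 → R4 + (23/5)·R3
REF = 
  [   4,   -3,    5]
  [   0,   -2,   -1]
  [   0,    0, 15/8]
  [   0,    0,    0]
Pivot columns: 1, 2, 3 → 3 pivots.
dim(Col(A)) = number of pivot columns = 3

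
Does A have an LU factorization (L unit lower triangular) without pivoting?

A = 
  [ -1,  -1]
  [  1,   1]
Yes.
A[1,1] = -1 ≠ 0, so Gaussian elimination proceeds without a row swap: multiplier ℓ₂₁ = (1)/(-1) = -1, and U[2,2] = 1 - (-1)(-1) = 0.
L = 
  [  1,   0]
  [ -1,   1]
U = 
  [ -1,  -1]
  [  0,   0]
Check row 2 of LU: [(-1)(-1), (-1)(-1) + 0] = [1, 1] = row 2 of A ✓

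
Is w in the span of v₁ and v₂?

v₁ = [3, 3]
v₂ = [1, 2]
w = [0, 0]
Yes

Form the augmented matrix and row-reduce:
[v₁|v₂|w] = 
  [  3,   1,   0]
  [  3,   2,   0]
R2 → R2 - (1)·R1
REF = 
  [  3,   1,   0]
  [  0,   1,   0]

No row of the form [0 0 | nonzero], so the system is consistent. Back-substitution gives c₁ = 0, c₂ = 0: w = (0)·v₁ + (0)·v₂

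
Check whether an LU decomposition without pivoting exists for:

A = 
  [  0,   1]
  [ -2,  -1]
No.
A[1,1] = 0 but A[2,1] = -2 ≠ 0. Any LU with L unit lower triangular has (LU)[1,1] = U[1,1] and (LU)[2,1] = L[2,1]·U[1,1]; matching A forces U[1,1] = 0, which then forces (LU)[2,1] = 0 ≠ -2. A row swap (pivoting) is required.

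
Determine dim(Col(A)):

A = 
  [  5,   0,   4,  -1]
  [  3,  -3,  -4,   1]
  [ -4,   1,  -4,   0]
dim(Col(A)) = 3

Row reduce:
R2 → R2 - (3/5)·R1
R3 → R3 + (4/5)·R1
R3 → R3 + (1/3)·R2
REF = 
  [     5,      0,      4,     -1]
  [     0,     -3,  -32/5,    8/5]
  [     0,      0, -44/15,  -4/15]
Pivot columns: 1, 2, 3 → 3 pivots.
dim(Col(A)) = number of pivot columns = 3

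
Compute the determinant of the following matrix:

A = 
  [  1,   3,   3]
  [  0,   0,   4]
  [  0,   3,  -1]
-12

Cofactor expansion along row 1:
det(A) = (1)·((0)(-1) - (4)(3)) - (3)·((0)(-1) - (4)(0)) + (3)·((0)(3) - (0)(0))
  = (1)(-12) - (3)(0) + (3)(0)
  = -12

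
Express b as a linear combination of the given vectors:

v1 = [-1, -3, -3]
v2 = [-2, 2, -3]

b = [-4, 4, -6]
c1 = 0, c2 = 2

b = 0·v1 + 2·v2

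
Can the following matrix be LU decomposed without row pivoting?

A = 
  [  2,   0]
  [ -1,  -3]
Yes.
A[1,1] = 2 ≠ 0, so Gaussian elimination proceeds without a row swap: multiplier ℓ₂₁ = (-1)/(2) = -1/2, and U[2,2] = -3 - (-1/2)(0) = -3.
L = 
  [   1,    0]
  [-1/2,    1]
U = 
  [  2,   0]
  [  0,  -3]
Check row 2 of LU: [(-1/2)(2), (-1/2)(0) + (-3)] = [-1, -3] = row 2 of A ✓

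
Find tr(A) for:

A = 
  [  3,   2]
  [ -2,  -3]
0

tr(A) = 3 + -3 = 0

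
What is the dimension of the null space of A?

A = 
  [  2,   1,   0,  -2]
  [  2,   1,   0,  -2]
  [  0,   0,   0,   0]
nullity(A) = 3

Row reduce:
R2 → R2 - (1)·R1
REF = 
  [  2,   1,   0,  -2]
  [  0,   0,   0,   0]
  [  0,   0,   0,   0]
Pivot columns: 1 → 1 pivot.
rank(A) = 1, so nullity(A) = 4 - 1 = 3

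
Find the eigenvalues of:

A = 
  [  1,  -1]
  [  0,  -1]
λ = 1, -1

tr(A) = 0, det(A) = -1
Characteristic polynomial: λ² - tr(A)λ + det(A) = λ² - 1
λ² - 1 = (λ + 1)(λ - 1)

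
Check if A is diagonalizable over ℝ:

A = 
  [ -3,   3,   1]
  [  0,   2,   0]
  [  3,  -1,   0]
Yes

Characteristic polynomial: det(λI - A) = λ³ + λ² - 9λ + 6
Testing integer divisors of the constant term: p(2) = 0, so (λ - 2) is a factor:
p(λ) = (λ - 2)(λ² + 3λ - 3)
λ² + 3λ - 3 = 0  ⇒  λ = (-3 ± √((3)² - 4·(-3)))/2 = (-3 ± √(21))/2
  = (-3 + √21)/2,  (-3 - √21)/2
Eigenvalues: 2, (-3 + √21)/2, (-3 - √21)/2  (≈ 2, 0.7913, -3.791)
The two irrational eigenvalues are distinct (simple), so each has alg. mult. = geom. mult. = 1.
λ=2: alg. mult. = 1, geom. mult. = 3 - rank(A - (2)I) = 3 - 2 = 1
Sum of geometric multiplicities equals n, so A has n independent eigenvectors.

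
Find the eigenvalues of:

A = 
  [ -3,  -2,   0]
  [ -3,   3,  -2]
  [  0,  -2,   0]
λ = -4, 2 + √7, 2 - √7  (≈ -4, 4.646, -0.6458)

Characteristic polynomial: det(λI - A) = λ³ - 19λ - 12
Testing integer divisors of the constant term: p(-4) = 0, so (λ + 4) is a factor:
p(λ) = (λ + 4)(λ² - 4λ - 3)
λ² - 4λ - 3 = 0  ⇒  λ = (4 ± √((-4)² - 4·(-3)))/2 = (4 ± √(28))/2
  = 2 + √7,  2 - √7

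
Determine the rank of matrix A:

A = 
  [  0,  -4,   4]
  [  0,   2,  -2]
rank(A) = 1

Row reduce:
R2 → R2 + (1/2)·R1
REF = 
  [  0,  -4,   4]
  [  0,   0,   0]
Pivot columns: 2 → 1 pivot.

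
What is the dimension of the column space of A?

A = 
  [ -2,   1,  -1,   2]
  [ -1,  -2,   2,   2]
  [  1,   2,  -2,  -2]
dim(Col(A)) = 2

Row reduce:
R2 → R2 - (1/2)·R1
R3 → R3 + (1/2)·R1
R3 → R3 + (1)·R2
REF = 
  [  -2,    1,   -1,    2]
  [   0, -5/2,  5/2,    1]
  [   0,    0,    0,    0]
Pivot columns: 1, 2 → 2 pivots.
dim(Col(A)) = number of pivot columns = 2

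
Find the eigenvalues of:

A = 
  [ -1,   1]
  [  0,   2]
λ = 2, -1

tr(A) = 1, det(A) = -2
Characteristic polynomial: λ² - tr(A)λ + det(A) = λ² - λ - 2
λ² - λ - 2 = (λ + 1)(λ - 2)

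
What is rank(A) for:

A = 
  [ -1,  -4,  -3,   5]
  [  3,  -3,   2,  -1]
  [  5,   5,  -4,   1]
Row reduce:
R2 → R2 + (3)·R1
R3 → R3 + (5)·R1
R3 → R3 - (1)·R2
REF = 
  [ -1,  -4,  -3,   5]
  [  0, -15,  -7,  14]
  [  0,   0, -12,  12]
Pivot columns: 1, 2, 3 → 3 pivots.

rank(A) = 3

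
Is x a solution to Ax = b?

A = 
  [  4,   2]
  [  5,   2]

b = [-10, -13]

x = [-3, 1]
Yes

Ax = [-10, -13] = b ✓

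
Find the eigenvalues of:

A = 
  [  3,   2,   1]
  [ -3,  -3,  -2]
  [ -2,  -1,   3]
λ = 2, (1 + √21)/2, (1 - √21)/2  (≈ 2, 2.791, -1.791)

Characteristic polynomial: det(λI - A) = λ³ - 3λ² - 3λ + 10
Testing integer divisors of the constant term: p(2) = 0, so (λ - 2) is a factor:
p(λ) = (λ - 2)(λ² - λ - 5)
λ² - λ - 5 = 0  ⇒  λ = (1 ± √((-1)² - 4·(-5)))/2 = (1 ± √(21))/2
  = (1 + √21)/2,  (1 - √21)/2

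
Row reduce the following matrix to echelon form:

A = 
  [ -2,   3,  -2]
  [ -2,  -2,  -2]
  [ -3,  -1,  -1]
Row operations:
R2 → R2 - (1)·R1
R3 → R3 - (3/2)·R1
R3 → R3 - (11/10)·R2

Resulting echelon form:
REF = 
  [ -2,   3,  -2]
  [  0,  -5,   0]
  [  0,   0,   2]

Rank = 3 (number of non-zero pivot rows).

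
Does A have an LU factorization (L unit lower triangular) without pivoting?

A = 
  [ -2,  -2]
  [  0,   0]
Yes.
A[1,1] = -2 ≠ 0, so Gaussian elimination proceeds without a row swap: multiplier ℓ₂₁ = (0)/(-2) = 0, and U[2,2] = 0 - (0)(-2) = 0.
L = 
  [  1,   0]
  [  0,   1]
U = 
  [ -2,  -2]
  [  0,   0]
Check row 2 of LU: [(0)(-2), (0)(-2) + 0] = [0, 0] = row 2 of A ✓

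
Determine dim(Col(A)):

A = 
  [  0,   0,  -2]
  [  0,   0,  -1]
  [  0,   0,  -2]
dim(Col(A)) = 1

Row reduce:
R2 → R2 - (1/2)·R1
R3 → R3 - (1)·R1
REF = 
  [  0,   0,  -2]
  [  0,   0,   0]
  [  0,   0,   0]
Pivot columns: 3 → 1 pivot.
dim(Col(A)) = number of pivot columns = 1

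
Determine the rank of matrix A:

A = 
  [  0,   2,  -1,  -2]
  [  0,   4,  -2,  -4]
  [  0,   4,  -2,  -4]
rank(A) = 1

Row reduce:
R2 → R2 - (2)·R1
R3 → R3 - (2)·R1
REF = 
  [  0,   2,  -1,  -2]
  [  0,   0,   0,   0]
  [  0,   0,   0,   0]
Pivot columns: 2 → 1 pivot.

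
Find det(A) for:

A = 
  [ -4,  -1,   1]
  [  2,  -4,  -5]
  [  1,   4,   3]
Cofactor expansion along row 1:
det(A) = (-4)·((-4)(3) - (-5)(4)) - (-1)·((2)(3) - (-5)(1)) + (1)·((2)(4) - (-4)(1))
  = (-4)(8) - (-1)(11) + (1)(12)
  = -9

det(A) = -9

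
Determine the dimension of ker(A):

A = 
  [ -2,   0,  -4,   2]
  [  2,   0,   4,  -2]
nullity(A) = 3

Row reduce:
R2 → R2 + (1)·R1
REF = 
  [ -2,   0,  -4,   2]
  [  0,   0,   0,   0]
Pivot columns: 1 → 1 pivot.
rank(A) = 1, so nullity(A) = 4 - 1 = 3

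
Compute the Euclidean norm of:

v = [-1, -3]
3.162

||v||₂ = √((-1)² + (-3)²) = √10 = 3.162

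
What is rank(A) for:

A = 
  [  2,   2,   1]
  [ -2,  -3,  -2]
rank(A) = 2

Row reduce:
R2 → R2 + (1)·R1
REF = 
  [  2,   2,   1]
  [  0,  -1,  -1]
Pivot columns: 1, 2 → 2 pivots.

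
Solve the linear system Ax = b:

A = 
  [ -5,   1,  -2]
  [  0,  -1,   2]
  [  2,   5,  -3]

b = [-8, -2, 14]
Row reduce the augmented matrix [A|b]:
R3 → R3 + (2/5)·R1
R3 → R3 + (27/5)·R2
REF = 
  [ -5,   1,  -2,  -8]
  [  0,  -1,   2,  -2]
  [  0,   0,   7,   0]

Back-substitution:
x₃ = 0 / 7 = 0
x₂ = (-2 - (2)(0)) / (-1) = 2
x₁ = (-8 - (1)(2) - (-2)(0)) / (-5) = 2

x = [2, 2, 0]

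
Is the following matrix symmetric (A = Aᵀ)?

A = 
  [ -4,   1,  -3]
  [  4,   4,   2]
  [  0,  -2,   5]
No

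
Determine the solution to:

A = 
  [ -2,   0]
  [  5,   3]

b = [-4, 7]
x = [2, -1]

Row reduce the augmented matrix [A|b]:
R2 → R2 + (5/2)·R1
REF = 
  [ -2,   0,  -4]
  [  0,   3,  -3]

Back-substitution:
x₂ = (-3) / 3 = -1
x₁ = (-4 - (0)(-1)) / (-2) = 2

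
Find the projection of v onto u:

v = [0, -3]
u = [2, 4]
proj_u(v) = [-6/5, -12/5]

v·u = (0)(2) + (-3)(4) = -12
u·u = (2)² + (4)² = 20
proj_u(v) = (v·u / u·u) × u = (-12/20) × u = (-3/5) × u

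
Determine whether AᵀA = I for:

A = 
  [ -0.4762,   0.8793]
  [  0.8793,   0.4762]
Yes

AᵀA = 
  [  0.9999,   0]
  [  0,   0.9999]
≈ I (equal to I up to the 4-dp rounding of the entries)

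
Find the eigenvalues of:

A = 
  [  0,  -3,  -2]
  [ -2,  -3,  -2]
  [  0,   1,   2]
λ = 1, 2, -4

Characteristic polynomial: det(λI - A) = λ³ + λ² - 10λ + 8
Testing integer divisors of the constant term: p(1) = 0, so (λ - 1) is a factor:
p(λ) = (λ - 1)(λ² + 2λ - 8)
λ² + 2λ - 8 = (λ + 4)(λ - 2)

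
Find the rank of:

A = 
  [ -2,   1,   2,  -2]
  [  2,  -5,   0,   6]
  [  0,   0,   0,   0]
rank(A) = 2

Row reduce:
R2 → R2 + (1)·R1
REF = 
  [ -2,   1,   2,  -2]
  [  0,  -4,   2,   4]
  [  0,   0,   0,   0]
Pivot columns: 1, 2 → 2 pivots.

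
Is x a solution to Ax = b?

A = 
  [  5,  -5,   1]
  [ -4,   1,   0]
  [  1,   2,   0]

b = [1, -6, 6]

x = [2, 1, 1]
No

Ax = [6, -7, 4] ≠ b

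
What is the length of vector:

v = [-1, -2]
2.236

||v||₂ = √((-1)² + (-2)²) = √5 = 2.236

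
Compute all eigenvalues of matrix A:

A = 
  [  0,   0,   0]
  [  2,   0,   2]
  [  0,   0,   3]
λ = 0, 3, 0

Characteristic polynomial: det(λI - A) = λ³ - 3λ²
The constant term is 0, so λ = 0 is a root: p(λ) = λ(λ² - 3λ)
λ² - 3λ = λ(λ - 3)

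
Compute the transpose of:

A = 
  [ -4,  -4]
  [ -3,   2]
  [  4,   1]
Aᵀ = 
  [ -4,  -3,   4]
  [ -4,   2,   1]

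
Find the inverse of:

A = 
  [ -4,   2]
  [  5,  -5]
det(A) = (-4)(-5) - (2)(5) = 10
For a 2×2 matrix, A⁻¹ = (1/det(A)) · [[d, -b], [-c, a]]
    = (1/10) · [[-5, -2], [-5, -4]]

A⁻¹ = 
  [-1/2, -1/5]
  [-1/2, -2/5]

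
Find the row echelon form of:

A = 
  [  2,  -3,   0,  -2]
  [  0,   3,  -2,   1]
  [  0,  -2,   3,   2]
Row operations:
R3 → R3 + (2/3)·R2

Resulting echelon form:
REF = 
  [  2,  -3,   0,  -2]
  [  0,   3,  -2,   1]
  [  0,   0, 5/3, 8/3]

Rank = 3 (number of non-zero pivot rows).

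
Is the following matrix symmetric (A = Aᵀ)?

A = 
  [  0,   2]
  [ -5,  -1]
No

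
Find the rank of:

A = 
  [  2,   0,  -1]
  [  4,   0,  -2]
rank(A) = 1

Row reduce:
R2 → R2 - (2)·R1
REF = 
  [  2,   0,  -1]
  [  0,   0,   0]
Pivot columns: 1 → 1 pivot.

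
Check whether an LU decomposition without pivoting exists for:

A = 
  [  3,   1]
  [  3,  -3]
Yes.
A[1,1] = 3 ≠ 0, so Gaussian elimination proceeds without a row swap: multiplier ℓ₂₁ = (3)/(3) = 1, and U[2,2] = -3 - (1)(1) = -4.
L = 
  [  1,   0]
  [  1,   1]
U = 
  [  3,   1]
  [  0,  -4]
Check row 2 of LU: [(1)(3), (1)(1) + (-4)] = [3, -3] = row 2 of A ✓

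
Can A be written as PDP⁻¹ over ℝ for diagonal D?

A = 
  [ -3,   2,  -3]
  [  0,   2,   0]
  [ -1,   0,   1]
Yes

Characteristic polynomial: det(λI - A) = λ³ - 10λ + 12
Testing integer divisors of the constant term: p(2) = 0, so (λ - 2) is a factor:
p(λ) = (λ - 2)(λ² + 2λ - 6)
λ² + 2λ - 6 = 0  ⇒  λ = (-2 ± √((2)² - 4·(-6)))/2 = (-2 ± √(28))/2
  = -1 + √7,  -1 - √7
Eigenvalues: 2, -1 + √7, -1 - √7  (≈ 2, 1.646, -3.646)
The two irrational eigenvalues are distinct (simple), so each has alg. mult. = geom. mult. = 1.
λ=2: alg. mult. = 1, geom. mult. = 3 - rank(A - (2)I) = 3 - 2 = 1
Sum of geometric multiplicities equals n, so A has n independent eigenvectors.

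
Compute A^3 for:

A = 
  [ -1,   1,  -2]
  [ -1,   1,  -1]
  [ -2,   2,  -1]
A² = A·A:
A²[1,1] = (-1)(-1) + (1)(-1) + (-2)(-2) = 4
A²[1,2] = (-1)(1) + (1)(1) + (-2)(2) = -4
A²[1,3] = (-1)(-2) + (1)(-1) + (-2)(-1) = 3
A²[2,1] = (-1)(-1) + (1)(-1) + (-1)(-2) = 2
A²[2,2] = (-1)(1) + (1)(1) + (-1)(2) = -2
A²[2,3] = (-1)(-2) + (1)(-1) + (-1)(-1) = 2
A²[3,1] = (-2)(-1) + (2)(-1) + (-1)(-2) = 2
A²[3,2] = (-2)(1) + (2)(1) + (-1)(2) = -2
A²[3,3] = (-2)(-2) + (2)(-1) + (-1)(-1) = 3
A² = 
  [  4,  -4,   3]
  [  2,  -2,   2]
  [  2,  -2,   3]

A^3 = A^2·A:
A^3[1,1] = (4)(-1) + (-4)(-1) + (3)(-2) = -6
A^3[1,2] = (4)(1) + (-4)(1) + (3)(2) = 6
A^3[1,3] = (4)(-2) + (-4)(-1) + (3)(-1) = -7
A^3[2,1] = (2)(-1) + (-2)(-1) + (2)(-2) = -4
A^3[2,2] = (2)(1) + (-2)(1) + (2)(2) = 4
A^3[2,3] = (2)(-2) + (-2)(-1) + (2)(-1) = -4
A^3[3,1] = (2)(-1) + (-2)(-1) + (3)(-2) = -6
A^3[3,2] = (2)(1) + (-2)(1) + (3)(2) = 6
A^3[3,3] = (2)(-2) + (-2)(-1) + (3)(-1) = -5
A^3 = 
  [ -6,   6,  -7]
  [ -4,   4,  -4]
  [ -6,   6,  -5]

Therefore
A^3 = 
  [ -6,   6,  -7]
  [ -4,   4,  -4]
  [ -6,   6,  -5]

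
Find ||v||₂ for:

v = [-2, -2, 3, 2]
4.583

||v||₂ = √((-2)² + (-2)² + (3)² + (2)²) = √21 = 4.583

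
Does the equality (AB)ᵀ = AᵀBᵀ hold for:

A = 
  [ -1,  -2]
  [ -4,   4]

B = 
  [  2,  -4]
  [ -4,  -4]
No

(AB)ᵀ = 
  [  6, -24]
  [ 12,   0]

AᵀBᵀ = 
  [ 14,  20]
  [-20,  -8]

The two matrices differ, so (AB)ᵀ ≠ AᵀBᵀ in general. The correct identity is (AB)ᵀ = BᵀAᵀ.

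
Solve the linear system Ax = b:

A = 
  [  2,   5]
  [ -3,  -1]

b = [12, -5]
x = [1, 2]

Row reduce the augmented matrix [A|b]:
R2 → R2 + (3/2)·R1
REF = 
  [   2,    5,   12]
  [   0, 13/2,   13]

Back-substitution:
x₂ = 13 / (13/2) = 2
x₁ = (12 - (5)(2)) / 2 = 1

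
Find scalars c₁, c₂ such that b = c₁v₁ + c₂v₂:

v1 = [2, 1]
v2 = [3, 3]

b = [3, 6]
c1 = -3, c2 = 3

b = -3·v1 + 3·v2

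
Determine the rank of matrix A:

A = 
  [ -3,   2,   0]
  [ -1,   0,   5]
rank(A) = 2

Row reduce:
R2 → R2 - (1/3)·R1
REF = 
  [  -3,    2,    0]
  [   0, -2/3,    5]
Pivot columns: 1, 2 → 2 pivots.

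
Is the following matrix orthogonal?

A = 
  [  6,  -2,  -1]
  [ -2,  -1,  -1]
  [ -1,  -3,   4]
No

AᵀA = 
  [ 41,  -7,  -8]
  [ -7,  14,  -9]
  [ -8,  -9,  18]
≠ I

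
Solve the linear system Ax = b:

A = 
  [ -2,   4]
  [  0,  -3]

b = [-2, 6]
Row reduce the augmented matrix [A|b]:
(already in echelon form)
REF = 
  [ -2,   4,  -2]
  [  0,  -3,   6]

Back-substitution:
x₂ = 6 / (-3) = -2
x₁ = (-2 - (4)(-2)) / (-2) = -3

x = [-3, -2]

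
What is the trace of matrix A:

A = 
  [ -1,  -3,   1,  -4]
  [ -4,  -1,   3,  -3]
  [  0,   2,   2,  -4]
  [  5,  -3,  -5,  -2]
-2

tr(A) = -1 + -1 + 2 + -2 = -2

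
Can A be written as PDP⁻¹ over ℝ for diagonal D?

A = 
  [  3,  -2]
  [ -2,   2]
Yes

tr(A) = 5, det(A) = 2
Characteristic polynomial: λ² - tr(A)λ + det(A) = λ² - 5λ + 2
λ² - 5λ + 2 = 0  ⇒  λ = (5 ± √((-5)² - 4·(2)))/2 = (5 ± √(17))/2
  = (5 + √17)/2,  (5 - √17)/2
Eigenvalues: (5 + √17)/2, (5 - √17)/2  (≈ 4.562, 0.4384)
The two irrational eigenvalues are distinct (simple), so each has alg. mult. = geom. mult. = 1.
Sum of geometric multiplicities equals n, so A has n independent eigenvectors.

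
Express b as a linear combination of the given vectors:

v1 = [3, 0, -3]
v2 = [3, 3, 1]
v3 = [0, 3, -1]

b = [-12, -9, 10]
c1 = -3, c2 = -1, c3 = -2

b = -3·v1 + -1·v2 + -2·v3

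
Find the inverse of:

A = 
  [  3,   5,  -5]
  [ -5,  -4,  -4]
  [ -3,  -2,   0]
det(A) = (3)·((-4)(0) - (-4)(-2)) - (5)·((-5)(0) - (-4)(-3)) + (-5)·((-5)(-2) - (-4)(-3))
  = (3)(-8) - (5)(-12) + (-5)(-2)
  = 46
det(A) = 46 ≠ 0, so A is invertible.

Cofactors Cᵢⱼ = (-1)ⁱ⁺ʲ·Mᵢⱼ:
C = 
  [ -8,  12,  -2]
  [ 10, -15,  -9]
  [-40,  37,  13]

adj(A) = Cᵀ:
adj(A) = 
  [ -8,  10, -40]
  [ 12, -15,  37]
  [ -2,  -9,  13]

A⁻¹ = (1/46) · adj(A):
A⁻¹ = 
  [ -4/23,   5/23, -20/23]
  [  6/23, -15/46,  37/46]
  [ -1/23,  -9/46,  13/46]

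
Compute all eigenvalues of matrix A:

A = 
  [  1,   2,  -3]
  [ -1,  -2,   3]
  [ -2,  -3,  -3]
Characteristic polynomial: det(λI - A) = λ³ + 4λ² + 6λ
The constant term is 0, so λ = 0 is a root: p(λ) = λ(λ² + 4λ + 6)
λ² + 4λ + 6 = 0  ⇒  λ = (-4 ± √((4)² - 4·(6)))/2 = (-4 ± √(-8))/2
  = -2 + i√2,  -2 - i√2

λ = 0, -2 + i√2, -2 - i√2  (≈ 0, -2 + 1.414i, -2 - 1.414i)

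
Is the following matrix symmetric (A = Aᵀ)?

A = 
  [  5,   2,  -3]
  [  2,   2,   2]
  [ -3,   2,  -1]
Yes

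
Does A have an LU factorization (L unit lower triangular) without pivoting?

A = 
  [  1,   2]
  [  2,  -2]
Yes.
A[1,1] = 1 ≠ 0, so Gaussian elimination proceeds without a row swap: multiplier ℓ₂₁ = (2)/(1) = 2, and U[2,2] = -2 - (2)(2) = -6.
L = 
  [  1,   0]
  [  2,   1]
U = 
  [  1,   2]
  [  0,  -6]
Check row 2 of LU: [(2)(1), (2)(2) + (-6)] = [2, -2] = row 2 of A ✓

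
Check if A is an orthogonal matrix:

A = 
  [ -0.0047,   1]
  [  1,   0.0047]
Yes

AᵀA = 
  [  1,   0]
  [  0,   1]
≈ I (equal to I up to the 4-dp rounding of the entries)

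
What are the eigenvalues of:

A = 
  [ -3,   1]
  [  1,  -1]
λ = -2 + √2, -2 - √2  (≈ -0.5858, -3.414)

tr(A) = -4, det(A) = 2
Characteristic polynomial: λ² - tr(A)λ + det(A) = λ² + 4λ + 2
λ² + 4λ + 2 = 0  ⇒  λ = (-4 ± √((4)² - 4·(2)))/2 = (-4 ± √(8))/2
  = -2 + √2,  -2 - √2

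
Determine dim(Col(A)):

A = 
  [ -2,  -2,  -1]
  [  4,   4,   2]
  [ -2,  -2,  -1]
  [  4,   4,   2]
Row reduce:
R2 → R2 + (2)·R1
R3 → R3 - (1)·R1
R4 → R4 + (2)·R1
REF = 
  [ -2,  -2,  -1]
  [  0,   0,   0]
  [  0,   0,   0]
  [  0,   0,   0]
Pivot columns: 1 → 1 pivot.
dim(Col(A)) = number of pivot columns = 1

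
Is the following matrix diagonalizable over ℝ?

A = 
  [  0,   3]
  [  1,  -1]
Yes

tr(A) = -1, det(A) = -3
Characteristic polynomial: λ² - tr(A)λ + det(A) = λ² + λ - 3
λ² + λ - 3 = 0  ⇒  λ = (-1 ± √((1)² - 4·(-3)))/2 = (-1 ± √(13))/2
  = (-1 + √13)/2,  (-1 - √13)/2
Eigenvalues: (-1 + √13)/2, (-1 - √13)/2  (≈ 1.303, -2.303)
The two irrational eigenvalues are distinct (simple), so each has alg. mult. = geom. mult. = 1.
Sum of geometric multiplicities equals n, so A has n independent eigenvectors.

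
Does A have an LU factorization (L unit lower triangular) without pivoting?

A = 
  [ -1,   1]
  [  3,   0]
Yes.
A[1,1] = -1 ≠ 0, so Gaussian elimination proceeds without a row swap: multiplier ℓ₂₁ = (3)/(-1) = -3, and U[2,2] = 0 - (-3)(1) = 3.
L = 
  [  1,   0]
  [ -3,   1]
U = 
  [ -1,   1]
  [  0,   3]
Check row 2 of LU: [(-3)(-1), (-3)(1) + 3] = [3, 0] = row 2 of A ✓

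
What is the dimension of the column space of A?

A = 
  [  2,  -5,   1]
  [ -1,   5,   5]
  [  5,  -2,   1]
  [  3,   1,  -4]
dim(Col(A)) = 3

Row reduce:
R2 → R2 + (1/2)·R1
R3 → R3 - (5/2)·R1
R4 → R4 - (3/2)·R1
R3 → R3 - (21/5)·R2
R4 → R4 - (17/5)·R2
R4 → R4 - (121/123)·R3
REF = 
  [     2,     -5,      1]
  [     0,    5/2,   11/2]
  [     0,      0, -123/5]
  [     0,      0,      0]
Pivot columns: 1, 2, 3 → 3 pivots.
dim(Col(A)) = number of pivot columns = 3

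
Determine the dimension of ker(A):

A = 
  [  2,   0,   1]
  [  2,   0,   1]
nullity(A) = 2

Row reduce:
R2 → R2 - (1)·R1
REF = 
  [  2,   0,   1]
  [  0,   0,   0]
Pivot columns: 1 → 1 pivot.
rank(A) = 1, so nullity(A) = 3 - 1 = 2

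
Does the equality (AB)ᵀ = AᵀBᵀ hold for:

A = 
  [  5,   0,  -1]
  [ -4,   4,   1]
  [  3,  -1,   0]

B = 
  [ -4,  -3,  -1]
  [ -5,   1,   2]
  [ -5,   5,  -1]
No

(AB)ᵀ = 
  [-15,  -9,  -7]
  [-20,  21, -10]
  [ -4,  11,  -5]

AᵀBᵀ = 
  [-11, -23, -48]
  [-11,   2,  21]
  [  1,   6,  10]

The two matrices differ, so (AB)ᵀ ≠ AᵀBᵀ in general. The correct identity is (AB)ᵀ = BᵀAᵀ.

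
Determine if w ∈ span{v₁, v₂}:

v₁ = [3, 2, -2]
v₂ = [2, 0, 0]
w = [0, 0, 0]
Yes

Form the augmented matrix and row-reduce:
[v₁|v₂|w] = 
  [  3,   2,   0]
  [  2,   0,   0]
  [ -2,   0,   0]
R2 → R2 - (2/3)·R1
R3 → R3 + (2/3)·R1
R3 → R3 + (1)·R2
REF = 
  [   3,    2,    0]
  [   0, -4/3,    0]
  [   0,    0,    0]

No row of the form [0 0 | nonzero], so the system is consistent. Back-substitution gives c₁ = 0, c₂ = 0: w = (0)·v₁ + (0)·v₂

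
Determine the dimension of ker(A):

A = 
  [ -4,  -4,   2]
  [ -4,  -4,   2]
nullity(A) = 2

Row reduce:
R2 → R2 - (1)·R1
REF = 
  [ -4,  -4,   2]
  [  0,   0,   0]
Pivot columns: 1 → 1 pivot.
rank(A) = 1, so nullity(A) = 3 - 1 = 2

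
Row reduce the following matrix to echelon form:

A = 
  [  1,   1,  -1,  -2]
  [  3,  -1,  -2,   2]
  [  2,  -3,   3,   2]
Row operations:
R2 → R2 - (3)·R1
R3 → R3 - (2)·R1
R3 → R3 - (5/4)·R2

Resulting echelon form:
REF = 
  [   1,    1,   -1,   -2]
  [   0,   -4,    1,    8]
  [   0,    0, 15/4,   -4]

Rank = 3 (number of non-zero pivot rows).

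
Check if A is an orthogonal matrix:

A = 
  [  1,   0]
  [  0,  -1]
Yes

AᵀA = 
  [  1,   0]
  [  0,   1]
= I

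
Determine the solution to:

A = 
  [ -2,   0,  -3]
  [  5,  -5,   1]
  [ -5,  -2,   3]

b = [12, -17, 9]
x = [-3, 0, -2]

Row reduce the augmented matrix [A|b]:
R2 → R2 + (5/2)·R1
R3 → R3 - (5/2)·R1
R3 → R3 - (2/5)·R2
REF = 
  [    -2,      0,     -3,     12]
  [     0,     -5,  -13/2,     13]
  [     0,      0, 131/10, -131/5]

Back-substitution:
x₃ = (-131/5) / (131/10) = -2
x₂ = (13 - (-13/2)(-2)) / (-5) = 0
x₁ = (12 - (0)(0) - (-3)(-2)) / (-2) = -3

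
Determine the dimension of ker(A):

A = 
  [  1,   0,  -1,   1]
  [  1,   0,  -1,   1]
nullity(A) = 3

Row reduce:
R2 → R2 - (1)·R1
REF = 
  [  1,   0,  -1,   1]
  [  0,   0,   0,   0]
Pivot columns: 1 → 1 pivot.
rank(A) = 1, so nullity(A) = 4 - 1 = 3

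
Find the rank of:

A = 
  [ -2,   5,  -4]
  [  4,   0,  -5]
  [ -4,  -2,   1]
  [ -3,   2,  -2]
Row reduce:
R2 → R2 + (2)·R1
R3 → R3 - (2)·R1
R4 → R4 - (3/2)·R1
R3 → R3 + (6/5)·R2
R4 → R4 + (11/20)·R2
R4 → R4 - (21/44)·R3
REF = 
  [   -2,     5,    -4]
  [    0,    10,   -13]
  [    0,     0, -33/5]
  [    0,     0,     0]
Pivot columns: 1, 2, 3 → 3 pivots.

rank(A) = 3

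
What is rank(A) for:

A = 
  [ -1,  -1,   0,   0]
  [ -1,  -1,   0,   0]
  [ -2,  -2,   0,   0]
rank(A) = 1

Row reduce:
R2 → R2 - (1)·R1
R3 → R3 - (2)·R1
REF = 
  [ -1,  -1,   0,   0]
  [  0,   0,   0,   0]
  [  0,   0,   0,   0]
Pivot columns: 1 → 1 pivot.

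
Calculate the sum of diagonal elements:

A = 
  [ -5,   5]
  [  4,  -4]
-9

tr(A) = -5 + -4 = -9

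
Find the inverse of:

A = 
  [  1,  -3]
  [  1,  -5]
det(A) = (1)(-5) - (-3)(1) = -2
For a 2×2 matrix, A⁻¹ = (1/det(A)) · [[d, -b], [-c, a]]
    = (-1/2) · [[-5, 3], [-1, 1]]

A⁻¹ = 
  [ 5/2, -3/2]
  [ 1/2, -1/2]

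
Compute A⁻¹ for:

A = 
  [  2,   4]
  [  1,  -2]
det(A) = (2)(-2) - (4)(1) = -8
For a 2×2 matrix, A⁻¹ = (1/det(A)) · [[d, -b], [-c, a]]
    = (-1/8) · [[-2, -4], [-1, 2]]

A⁻¹ = 
  [ 1/4,  1/2]
  [ 1/8, -1/4]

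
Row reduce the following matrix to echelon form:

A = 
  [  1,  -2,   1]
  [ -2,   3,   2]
Row operations:
R2 → R2 + (2)·R1

Resulting echelon form:
REF = 
  [  1,  -2,   1]
  [  0,  -1,   4]

Rank = 2 (number of non-zero pivot rows).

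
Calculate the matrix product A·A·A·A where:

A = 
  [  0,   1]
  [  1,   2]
A^4 = 
  [  5,  12]
  [ 12,  29]

A² = A·A:
A²[1,1] = (0)(0) + (1)(1) = 1
A²[1,2] = (0)(1) + (1)(2) = 2
A²[2,1] = (1)(0) + (2)(1) = 2
A²[2,2] = (1)(1) + (2)(2) = 5
A² = 
  [  1,   2]
  [  2,   5]

A^3 = A^2·A:
A^3[1,1] = (1)(0) + (2)(1) = 2
A^3[1,2] = (1)(1) + (2)(2) = 5
A^3[2,1] = (2)(0) + (5)(1) = 5
A^3[2,2] = (2)(1) + (5)(2) = 12
A^3 = 
  [  2,   5]
  [  5,  12]

A^4 = A^3·A:
A^4[1,1] = (2)(0) + (5)(1) = 5
A^4[1,2] = (2)(1) + (5)(2) = 12
A^4[2,1] = (5)(0) + (12)(1) = 12
A^4[2,2] = (5)(1) + (12)(2) = 29
A^4 = 
  [  5,  12]
  [ 12,  29]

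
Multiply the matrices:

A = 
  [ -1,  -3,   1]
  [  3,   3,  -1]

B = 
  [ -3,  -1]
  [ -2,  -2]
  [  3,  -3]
AB = 
  [ 12,   4]
  [-18,  -6]

A is 2×3 and B is 3×2, so AB is 2×2. Each entry is (row of A)·(column of B):
AB[1,1] = (-1)(-3) + (-3)(-2) + (1)(3) = 12
AB[1,2] = (-1)(-1) + (-3)(-2) + (1)(-3) = 4
AB[2,1] = (3)(-3) + (3)(-2) + (-1)(3) = -18
AB[2,2] = (3)(-1) + (3)(-2) + (-1)(-3) = -6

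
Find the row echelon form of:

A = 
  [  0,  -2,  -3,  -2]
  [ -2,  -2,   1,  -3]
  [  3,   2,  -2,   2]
Row operations:
Swap R1 ↔ R2
R3 → R3 + (3/2)·R1
R3 → R3 - (1/2)·R2

Resulting echelon form:
REF = 
  [  -2,   -2,    1,   -3]
  [   0,   -2,   -3,   -2]
  [   0,    0,    1, -3/2]

Rank = 3 (number of non-zero pivot rows).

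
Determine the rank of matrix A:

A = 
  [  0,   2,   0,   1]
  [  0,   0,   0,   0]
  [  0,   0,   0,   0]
rank(A) = 1

Row reduce:
(no row operations needed)
REF = 
  [  0,   2,   0,   1]
  [  0,   0,   0,   0]
  [  0,   0,   0,   0]
Pivot columns: 2 → 1 pivot.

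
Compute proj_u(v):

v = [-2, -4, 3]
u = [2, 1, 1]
proj_u(v) = [-5/3, -5/6, -5/6]

v·u = (-2)(2) + (-4)(1) + (3)(1) = -5
u·u = (2)² + (1)² + (1)² = 6
proj_u(v) = (v·u / u·u) × u = (-5/6) × u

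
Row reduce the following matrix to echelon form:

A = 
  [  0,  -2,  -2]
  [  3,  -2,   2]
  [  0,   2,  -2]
Row operations:
Swap R1 ↔ R2
R3 → R3 + (1)·R2

Resulting echelon form:
REF = 
  [  3,  -2,   2]
  [  0,  -2,  -2]
  [  0,   0,  -4]

Rank = 3 (number of non-zero pivot rows).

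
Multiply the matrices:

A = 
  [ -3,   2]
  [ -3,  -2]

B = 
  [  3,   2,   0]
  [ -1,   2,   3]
A is 2×2 and B is 2×3, so AB is 2×3. Each entry is (row of A)·(column of B):
AB[1,1] = (-3)(3) + (2)(-1) = -11
AB[1,2] = (-3)(2) + (2)(2) = -2
AB[1,3] = (-3)(0) + (2)(3) = 6
AB[2,1] = (-3)(3) + (-2)(-1) = -7
AB[2,2] = (-3)(2) + (-2)(2) = -10
AB[2,3] = (-3)(0) + (-2)(3) = -6

AB = 
  [-11,  -2,   6]
  [ -7, -10,  -6]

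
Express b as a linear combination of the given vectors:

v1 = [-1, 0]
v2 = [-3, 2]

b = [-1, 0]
c1 = 1, c2 = 0

b = 1·v1 + 0·v2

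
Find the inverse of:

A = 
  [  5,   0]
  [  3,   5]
det(A) = (5)(5) - (0)(3) = 25
For a 2×2 matrix, A⁻¹ = (1/det(A)) · [[d, -b], [-c, a]]
    = (1/25) · [[5, 0], [-3, 5]]

A⁻¹ = 
  [  1/5,     0]
  [-3/25,   1/5]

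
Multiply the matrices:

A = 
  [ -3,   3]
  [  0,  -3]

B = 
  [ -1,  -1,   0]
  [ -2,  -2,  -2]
AB = 
  [ -3,  -3,  -6]
  [  6,   6,   6]

A is 2×2 and B is 2×3, so AB is 2×3. Each entry is (row of A)·(column of B):
AB[1,1] = (-3)(-1) + (3)(-2) = -3
AB[1,2] = (-3)(-1) + (3)(-2) = -3
AB[1,3] = (-3)(0) + (3)(-2) = -6
AB[2,1] = (0)(-1) + (-3)(-2) = 6
AB[2,2] = (0)(-1) + (-3)(-2) = 6
AB[2,3] = (0)(0) + (-3)(-2) = 6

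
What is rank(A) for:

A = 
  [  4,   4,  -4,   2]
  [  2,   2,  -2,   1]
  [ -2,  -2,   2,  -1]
Row reduce:
R2 → R2 - (1/2)·R1
R3 → R3 + (1/2)·R1
REF = 
  [  4,   4,  -4,   2]
  [  0,   0,   0,   0]
  [  0,   0,   0,   0]
Pivot columns: 1 → 1 pivot.

rank(A) = 1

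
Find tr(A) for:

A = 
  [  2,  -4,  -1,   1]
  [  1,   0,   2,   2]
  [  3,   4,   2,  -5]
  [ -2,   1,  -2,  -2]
2

tr(A) = 2 + 0 + 2 + -2 = 2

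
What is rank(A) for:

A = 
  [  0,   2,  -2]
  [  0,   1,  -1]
rank(A) = 1

Row reduce:
R2 → R2 - (1/2)·R1
REF = 
  [  0,   2,  -2]
  [  0,   0,   0]
Pivot columns: 2 → 1 pivot.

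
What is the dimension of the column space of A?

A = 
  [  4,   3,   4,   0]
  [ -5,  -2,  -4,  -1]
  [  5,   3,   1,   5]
dim(Col(A)) = 3

Row reduce:
R2 → R2 + (5/4)·R1
R3 → R3 - (5/4)·R1
R3 → R3 + (3/7)·R2
REF = 
  [    4,     3,     4,     0]
  [    0,   7/4,     1,    -1]
  [    0,     0, -25/7,  32/7]
Pivot columns: 1, 2, 3 → 3 pivots.
dim(Col(A)) = number of pivot columns = 3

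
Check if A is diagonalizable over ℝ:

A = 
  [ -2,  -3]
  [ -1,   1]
Yes

tr(A) = -1, det(A) = -5
Characteristic polynomial: λ² - tr(A)λ + det(A) = λ² + λ - 5
λ² + λ - 5 = 0  ⇒  λ = (-1 ± √((1)² - 4·(-5)))/2 = (-1 ± √(21))/2
  = (-1 + √21)/2,  (-1 - √21)/2
Eigenvalues: (-1 + √21)/2, (-1 - √21)/2  (≈ 1.791, -2.791)
The two irrational eigenvalues are distinct (simple), so each has alg. mult. = geom. mult. = 1.
Sum of geometric multiplicities equals n, so A has n independent eigenvectors.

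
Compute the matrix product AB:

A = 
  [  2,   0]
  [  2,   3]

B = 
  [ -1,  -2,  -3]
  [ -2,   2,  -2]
AB = 
  [ -2,  -4,  -6]
  [ -8,   2, -12]

A is 2×2 and B is 2×3, so AB is 2×3. Each entry is (row of A)·(column of B):
AB[1,1] = (2)(-1) + (0)(-2) = -2
AB[1,2] = (2)(-2) + (0)(2) = -4
AB[1,3] = (2)(-3) + (0)(-2) = -6
AB[2,1] = (2)(-1) + (3)(-2) = -8
AB[2,2] = (2)(-2) + (3)(2) = 2
AB[2,3] = (2)(-3) + (3)(-2) = -12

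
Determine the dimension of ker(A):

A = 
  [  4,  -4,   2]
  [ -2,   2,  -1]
nullity(A) = 2

Row reduce:
R2 → R2 + (1/2)·R1
REF = 
  [  4,  -4,   2]
  [  0,   0,   0]
Pivot columns: 1 → 1 pivot.
rank(A) = 1, so nullity(A) = 3 - 1 = 2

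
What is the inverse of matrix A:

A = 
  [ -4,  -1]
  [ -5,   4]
det(A) = (-4)(4) - (-1)(-5) = -21
For a 2×2 matrix, A⁻¹ = (1/det(A)) · [[d, -b], [-c, a]]
    = (-1/21) · [[4, 1], [5, -4]]

A⁻¹ = 
  [-4/21, -1/21]
  [-5/21,  4/21]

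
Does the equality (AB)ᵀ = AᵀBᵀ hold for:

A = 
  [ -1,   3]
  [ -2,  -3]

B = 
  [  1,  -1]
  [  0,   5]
No

(AB)ᵀ = 
  [ -1,  -2]
  [ 16, -13]

AᵀBᵀ = 
  [  1, -10]
  [  6, -15]

The two matrices differ, so (AB)ᵀ ≠ AᵀBᵀ in general. The correct identity is (AB)ᵀ = BᵀAᵀ.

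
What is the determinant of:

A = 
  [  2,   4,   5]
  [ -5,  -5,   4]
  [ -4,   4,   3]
-266

Cofactor expansion along row 1:
det(A) = (2)·((-5)(3) - (4)(4)) - (4)·((-5)(3) - (4)(-4)) + (5)·((-5)(4) - (-5)(-4))
  = (2)(-31) - (4)(1) + (5)(-40)
  = -266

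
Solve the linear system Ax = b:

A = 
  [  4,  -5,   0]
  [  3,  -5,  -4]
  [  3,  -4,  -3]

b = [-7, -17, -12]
Row reduce the augmented matrix [A|b]:
R2 → R2 - (3/4)·R1
R3 → R3 - (3/4)·R1
R3 → R3 - (1/5)·R2
REF = 
  [    4,    -5,     0,    -7]
  [    0,  -5/4,    -4, -47/4]
  [    0,     0, -11/5, -22/5]

Back-substitution:
x₃ = (-22/5) / (-11/5) = 2
x₂ = (-47/4 - (-4)(2)) / (-5/4) = 3
x₁ = (-7 - (-5)(3) - (0)(2)) / 4 = 2

x = [2, 3, 2]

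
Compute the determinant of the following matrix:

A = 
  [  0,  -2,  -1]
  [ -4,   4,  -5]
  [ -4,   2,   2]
Cofactor expansion along row 1:
det(A) = (0)·((4)(2) - (-5)(2)) - (-2)·((-4)(2) - (-5)(-4)) + (-1)·((-4)(2) - (4)(-4))
  = (0)(18) - (-2)(-28) + (-1)(8)
  = -64

det(A) = -64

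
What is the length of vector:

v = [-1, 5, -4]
6.481

||v||₂ = √((-1)² + (5)² + (-4)²) = √42 = 6.481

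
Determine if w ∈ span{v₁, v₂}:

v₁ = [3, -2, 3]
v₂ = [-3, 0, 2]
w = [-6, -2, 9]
Yes

Form the augmented matrix and row-reduce:
[v₁|v₂|w] = 
  [  3,  -3,  -6]
  [ -2,   0,  -2]
  [  3,   2,   9]
R2 → R2 + (2/3)·R1
R3 → R3 - (1)·R1
R3 → R3 + (5/2)·R2
REF = 
  [  3,  -3,  -6]
  [  0,  -2,  -6]
  [  0,   0,   0]

No row of the form [0 0 | nonzero], so the system is consistent. Back-substitution gives c₁ = 1, c₂ = 3: w = (1)·v₁ + (3)·v₂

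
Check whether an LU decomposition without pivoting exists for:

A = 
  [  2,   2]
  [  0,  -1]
Yes.
A[1,1] = 2 ≠ 0, so Gaussian elimination proceeds without a row swap: multiplier ℓ₂₁ = (0)/(2) = 0, and U[2,2] = -1 - (0)(2) = -1.
L = 
  [  1,   0]
  [  0,   1]
U = 
  [  2,   2]
  [  0,  -1]
Check row 2 of LU: [(0)(2), (0)(2) + (-1)] = [0, -1] = row 2 of A ✓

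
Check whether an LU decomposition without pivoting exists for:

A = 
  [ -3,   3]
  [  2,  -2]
Yes.
A[1,1] = -3 ≠ 0, so Gaussian elimination proceeds without a row swap: multiplier ℓ₂₁ = (2)/(-3) = -2/3, and U[2,2] = -2 - (-2/3)(3) = 0.
L = 
  [   1,    0]
  [-2/3,    1]
U = 
  [ -3,   3]
  [  0,   0]
Check row 2 of LU: [(-2/3)(-3), (-2/3)(3) + 0] = [2, -2] = row 2 of A ✓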